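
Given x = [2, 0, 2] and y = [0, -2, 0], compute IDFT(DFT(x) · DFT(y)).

(x ⊛ y)[n] = Σ(m=0 to 2) x[m] · y[(n-m) mod 3]

Computing each output sample:
(x ⊛ y)[0] = -4
(x ⊛ y)[1] = -4
(x ⊛ y)[2] = 0

x ⊛ y = [-4, -4, 0]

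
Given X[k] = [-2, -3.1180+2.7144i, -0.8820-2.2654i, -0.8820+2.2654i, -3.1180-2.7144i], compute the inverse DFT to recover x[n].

x[n] = (1/5) Σ(k=0 to 4) X[k] · e^(2πikn/5)

Computing each x[n]:
x[0] = -2
x[1] = -1
x[2] = -1
x[3] = 2
x[4] = 0

x = [-2, -1, -1, 2, 0]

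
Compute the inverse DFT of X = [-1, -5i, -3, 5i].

x[n] = (1/4) Σ(k=0 to 3) X[k] · e^(2πikn/4)

Computing each x[n]:
x[0] = -1
x[1] = 3
x[2] = -1
x[3] = -2

x = [-1, 3, -1, -2]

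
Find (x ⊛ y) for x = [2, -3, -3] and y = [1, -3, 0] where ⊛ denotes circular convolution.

(x ⊛ y)[n] = Σ(m=0 to 2) x[m] · y[(n-m) mod 3]

Computing each output sample:
(x ⊛ y)[0] = 11
(x ⊛ y)[1] = -9
(x ⊛ y)[2] = 6

x ⊛ y = [11, -9, 6]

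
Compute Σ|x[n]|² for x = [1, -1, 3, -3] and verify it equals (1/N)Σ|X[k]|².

Time domain:
Σ|x[n]|² = |1|² + |-1|² + |3|² + |-3|² = 20.0000

Frequency domain:
(1/4)Σ|X[k]|² = (1/4)(|0|² + |-2-2i|² + |8|² + |-2+2i|²) = (1/4)·80.0000 = 20.0000

Both sides agree, confirming Parseval's theorem.

Σ|x[n]|² = (1/N)Σ|X[k]|² = 20.0000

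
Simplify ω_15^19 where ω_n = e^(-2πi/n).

Since ω_15^15 = 1, powers reduce modulo 15.
19 mod 15 = 4
So ω_15^19 = ω_15^4 = e^(-2πi·4/15)

ω_15^19 = ω_15^4 = -0.1045-0.9945i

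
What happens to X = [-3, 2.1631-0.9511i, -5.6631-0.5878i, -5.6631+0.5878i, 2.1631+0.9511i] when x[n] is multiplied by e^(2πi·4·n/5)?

Modulation property: DFT(ω_5^(-4n)·x[n]) = X[(k-4) mod 5], so circularly shift X by 4 positions.

X[k-4] = [2.1631-0.9511i, -5.6631-0.5878i, -5.6631+0.5878i, 2.1631+0.9511i, -3]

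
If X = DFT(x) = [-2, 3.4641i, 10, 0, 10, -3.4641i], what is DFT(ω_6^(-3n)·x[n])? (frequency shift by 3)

Modulation property: DFT(ω_6^(-3n)·x[n]) = X[(k-3) mod 6], so circularly shift X by 3 positions.

X[k-3] = [0, 10, -3.4641i, -2, 3.4641i, 10]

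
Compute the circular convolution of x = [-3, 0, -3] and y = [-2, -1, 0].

(x ⊛ y)[n] = Σ(m=0 to 2) x[m] · y[(n-m) mod 3]

Computing each output sample:
(x ⊛ y)[0] = 9
(x ⊛ y)[1] = 3
(x ⊛ y)[2] = 6

x ⊛ y = [9, 3, 6]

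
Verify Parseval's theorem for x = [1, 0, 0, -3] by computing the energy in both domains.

Time domain:
Σ|x[n]|² = |1|² + |0|² + |0|² + |-3|² = 10.0000

Frequency domain:
(1/4)Σ|X[k]|² = (1/4)(|-2|² + |1-3i|² + |4|² + |1+3i|²) = (1/4)·40.0000 = 10.0000

Both sides agree, confirming Parseval's theorem.

Σ|x[n]|² = (1/N)Σ|X[k]|² = 10.0000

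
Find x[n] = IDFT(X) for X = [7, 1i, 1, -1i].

x[n] = (1/4) Σ(k=0 to 3) X[k] · e^(2πikn/4)

Computing each x[n]:
x[0] = 2
x[1] = 1
x[2] = 2
x[3] = 2

x = [2, 1, 2, 2]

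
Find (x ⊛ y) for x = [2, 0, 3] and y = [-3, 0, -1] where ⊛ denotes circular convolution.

(x ⊛ y)[n] = Σ(m=0 to 2) x[m] · y[(n-m) mod 3]

Computing each output sample:
(x ⊛ y)[0] = -6
(x ⊛ y)[1] = -3
(x ⊛ y)[2] = -11

x ⊛ y = [-6, -3, -11]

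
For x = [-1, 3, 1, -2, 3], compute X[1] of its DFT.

X[1] = Σ(n=0 to 4) x[n] · ω_5^(1n) where ω_5 = e^(-2πi/5)
= (-1)·ω_5^0 + (3)·ω_5^1 + (1)·ω_5^2 + (-2)·ω_5^3 + (3)·ω_5^4

X[1] = 1.6631-1.7634i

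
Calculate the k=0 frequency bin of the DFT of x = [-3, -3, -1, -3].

X[0] = Σ(n=0 to 3) x[n] · ω_4^0 = Σ x[n]
= (-3) + (-3) + (-1) + (-3)

X[0] = -10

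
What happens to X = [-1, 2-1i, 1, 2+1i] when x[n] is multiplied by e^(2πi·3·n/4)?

Modulation property: DFT(ω_4^(-3n)·x[n]) = X[(k-3) mod 4], so circularly shift X by 3 positions.

X[k-3] = [2-1i, 1, 2+1i, -1]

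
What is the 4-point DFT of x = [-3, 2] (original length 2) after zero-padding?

Original 2-point DFT: [-1, -5]
Zero-padded 4-point DFT provides frequency interpolation.

DFT_4([x, 0, ...]) = [-1, -3-2i, -5, -3+2i]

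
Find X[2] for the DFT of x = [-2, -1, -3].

X[2] = Σ(n=0 to 2) x[n] · ω_3^(2n) where ω_3 = e^(-2πi/3)
= (-2)·ω_3^0 + (-1)·ω_3^2 + (-3)·ω_3^4

X[2] = 1.7321i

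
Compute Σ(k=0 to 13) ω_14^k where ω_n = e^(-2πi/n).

Sum of all nth roots of unity equals 0 for n > 1 (geometric series with r ≠ 1).

0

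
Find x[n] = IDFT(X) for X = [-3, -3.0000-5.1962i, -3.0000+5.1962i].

x[n] = (1/3) Σ(k=0 to 2) X[k] · e^(2πikn/3)

Computing each x[n]:
x[0] = -3
x[1] = 3
x[2] = -3

x = [-3, 3, -3]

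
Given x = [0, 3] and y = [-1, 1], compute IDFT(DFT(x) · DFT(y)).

(x ⊛ y)[n] = Σ(m=0 to 1) x[m] · y[(n-m) mod 2]

Computing each output sample:
(x ⊛ y)[0] = 3
(x ⊛ y)[1] = -3

x ⊛ y = [3, -3]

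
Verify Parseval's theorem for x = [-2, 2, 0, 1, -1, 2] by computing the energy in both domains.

Time domain:
Σ|x[n]|² = |-2|² + |2|² + |0|² + |1|² + |-1|² + |2|² = 14.0000

Frequency domain:
(1/6)Σ|X[k]|² = (1/6)(|2|² + |-0.5000-0.8660i|² + |-2.5000+0.8660i|² + |-8|² + |-2.5000-0.8660i|² + |-0.5000+0.8660i|²) = (1/6)·84.0000 = 14.0000

Both sides agree, confirming Parseval's theorem.

Σ|x[n]|² = (1/N)Σ|X[k]|² = 14.0000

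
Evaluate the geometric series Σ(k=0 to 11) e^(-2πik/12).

Sum of all nth roots of unity equals 0 for n > 1 (geometric series with r ≠ 1).

0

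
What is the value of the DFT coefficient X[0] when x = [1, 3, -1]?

X[0] = Σ(n=0 to 2) x[n] · ω_3^0 = Σ x[n]
= (1) + (3) + (-1)

X[0] = 3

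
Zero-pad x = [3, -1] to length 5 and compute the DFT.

Original 2-point DFT: [2, 4]
Zero-padded 5-point DFT provides frequency interpolation.

DFT_5([x, 0, ...]) = [2, 2.6910+0.9511i, 3.8090+0.5878i, 3.8090-0.5878i, 2.6910-0.9511i]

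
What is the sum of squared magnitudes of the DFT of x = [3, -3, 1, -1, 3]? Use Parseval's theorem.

Parseval: Σ|x[n]|² = (1/N)Σ|X[k]|², so Σ|X[k]|² = N·Σ|x[n]|² = 5·29.0000

Σ|X[k]|² = N·Σ|x[n]|² = 5·29.0000 = 145.0000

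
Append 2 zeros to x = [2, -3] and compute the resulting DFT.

Original 2-point DFT: [-1, 5]
Zero-padded 4-point DFT provides frequency interpolation.

DFT_4([x, 0, ...]) = [-1, 2+3i, 5, 2-3i]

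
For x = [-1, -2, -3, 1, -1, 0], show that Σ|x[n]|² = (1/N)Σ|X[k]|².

Time domain:
Σ|x[n]|² = |-1|² + |-2|² + |-3|² + |1|² + |-1|² + |0|² = 16.0000

Frequency domain:
(1/6)Σ|X[k]|² = (1/6)(|-6|² + |-1.0000+3.4641i|² + |3|² + |-4|² + |3|² + |-1.0000-3.4641i|²) = (1/6)·96.0000 = 16.0000

Both sides agree, confirming Parseval's theorem.

Σ|x[n]|² = (1/N)Σ|X[k]|² = 16.0000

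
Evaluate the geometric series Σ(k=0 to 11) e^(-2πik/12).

Sum of all nth roots of unity equals 0 for n > 1 (geometric series with r ≠ 1).

0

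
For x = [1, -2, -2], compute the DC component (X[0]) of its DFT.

X[0] = Σ(n=0 to 2) x[n] · ω_3^0 = Σ x[n]
= (1) + (-2) + (-2)

X[0] = -3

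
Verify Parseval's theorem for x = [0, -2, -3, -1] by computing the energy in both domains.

Time domain:
Σ|x[n]|² = |0|² + |-2|² + |-3|² + |-1|² = 14.0000

Frequency domain:
(1/4)Σ|X[k]|² = (1/4)(|-6|² + |3+1i|² + |0|² + |3-1i|²) = (1/4)·56.0000 = 14.0000

Both sides agree, confirming Parseval's theorem.

Σ|x[n]|² = (1/N)Σ|X[k]|² = 14.0000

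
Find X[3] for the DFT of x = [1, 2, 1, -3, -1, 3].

X[3] = Σ(n=0 to 5) x[n] · ω_6^(3n) where ω_6 = e^(-2πi/6)
= (1)·ω_6^0 + (2)·ω_6^3 + (1)·ω_6^6 + (-3)·ω_6^9 + (-1)·ω_6^12 + (3)·ω_6^15

X[3] = -1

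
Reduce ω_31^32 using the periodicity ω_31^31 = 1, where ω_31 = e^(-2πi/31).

Since ω_31^31 = 1, powers reduce modulo 31.
32 mod 31 = 1
So ω_31^32 = ω_31^1 = e^(-2πi·1/31)

ω_31^32 = ω_31^1 = 0.9795-0.2013i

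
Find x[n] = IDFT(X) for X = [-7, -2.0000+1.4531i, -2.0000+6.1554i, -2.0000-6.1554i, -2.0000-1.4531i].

x[n] = (1/5) Σ(k=0 to 4) X[k] · e^(2πikn/5)

Computing each x[n]:
x[0] = -3
x[1] = -3
x[2] = 1
x[3] = -3
x[4] = 1

x = [-3, -3, 1, -3, 1]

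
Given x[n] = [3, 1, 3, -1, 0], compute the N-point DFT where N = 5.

X[k] = Σ(n=0 to 4) x[n] · ω_5^(nk)
where ω_5 = e^(-2πi/5)

Computing each X[k]:
X[0] = 6
X[1] = 1.6910-3.3022i
X[2] = 2.8090+3.2164i
X[3] = 2.8090-3.2164i
X[4] = 1.6910+3.3022i

X = [6, 1.6910-3.3022i, 2.8090+3.2164i, 2.8090-3.2164i, 1.6910+3.3022i]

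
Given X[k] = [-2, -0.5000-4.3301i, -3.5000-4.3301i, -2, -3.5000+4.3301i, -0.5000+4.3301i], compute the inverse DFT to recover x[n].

x[n] = (1/6) Σ(k=0 to 5) X[k] · e^(2πikn/6)

Computing each x[n]:
x[0] = -2
x[1] = 3
x[2] = 0
x[3] = -1
x[4] = 0
x[5] = -2

x = [-2, 3, 0, -1, 0, -2]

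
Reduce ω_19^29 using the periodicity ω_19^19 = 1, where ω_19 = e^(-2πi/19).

Since ω_19^19 = 1, powers reduce modulo 19.
29 mod 19 = 10
So ω_19^29 = ω_19^10 = e^(-2πi·10/19)

ω_19^29 = ω_19^10 = -0.9864+0.1646i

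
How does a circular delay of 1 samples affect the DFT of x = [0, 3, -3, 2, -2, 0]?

Time shift by 1: X_shifted[k] = ω_6^(1k) · X[k]
Shifted x = [0, 0, 3, -3, 2, -2]

DFT(x[n-1]) = [0, -0.5000-2.5981i, -4.5000-0.8660i, 10, -4.5000+0.8660i, -0.5000+2.5981i]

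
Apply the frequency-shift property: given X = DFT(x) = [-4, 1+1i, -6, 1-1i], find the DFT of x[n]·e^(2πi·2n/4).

Modulation property: DFT(ω_4^(-2n)·x[n]) = X[(k-2) mod 4], so circularly shift X by 2 positions.

X[k-2] = [-6, 1-1i, -4, 1+1i]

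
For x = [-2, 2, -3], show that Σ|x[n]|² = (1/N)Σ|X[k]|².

Time domain:
Σ|x[n]|² = |-2|² + |2|² + |-3|² = 17.0000

Frequency domain:
(1/3)Σ|X[k]|² = (1/3)(|-3|² + |-1.5000-4.3301i|² + |-1.5000+4.3301i|²) = (1/3)·51.0000 = 17.0000

Both sides agree, confirming Parseval's theorem.

Σ|x[n]|² = (1/N)Σ|X[k]|² = 17.0000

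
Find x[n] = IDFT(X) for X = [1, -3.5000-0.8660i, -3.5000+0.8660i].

x[n] = (1/3) Σ(k=0 to 2) X[k] · e^(2πikn/3)

Computing each x[n]:
x[0] = -2
x[1] = 2
x[2] = 1

x = [-2, 2, 1]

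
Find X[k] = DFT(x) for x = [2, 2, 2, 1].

X[k] = Σ(n=0 to 3) x[n] · ω_4^(nk)
where ω_4 = e^(-2πi/4)

Computing each X[k]:
X[0] = 7
X[1] = -1i
X[2] = 1
X[3] = 1i

X = [7, -1i, 1, 1i]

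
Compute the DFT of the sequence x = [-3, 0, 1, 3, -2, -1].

X[k] = Σ(n=0 to 5) x[n] · ω_6^(nk)
where ω_6 = e^(-2πi/6)

Computing each X[k]:
X[0] = -2
X[1] = -6.0000-3.4641i
X[2] = 1.0000+1.7321i
X[3] = -6
X[4] = 1.0000-1.7321i
X[5] = -6.0000+3.4641i

X = [-2, -6.0000-3.4641i, 1.0000+1.7321i, -6, 1.0000-1.7321i, -6.0000+3.4641i]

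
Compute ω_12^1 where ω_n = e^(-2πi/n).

ω_12^1 = e^(-2πi·1/12)
= cos(-2π·1/12) + i·sin(-2π·1/12)
= cos(-2π/12) + i·sin(-2π/12)

ω_12^1 = cos(-2π/12) + i·sin(-2π/12) = 0.8660-0.5000i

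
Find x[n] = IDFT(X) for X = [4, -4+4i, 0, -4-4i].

x[n] = (1/4) Σ(k=0 to 3) X[k] · e^(2πikn/4)

Computing each x[n]:
x[0] = -1
x[1] = -1
x[2] = 3
x[3] = 3

x = [-1, -1, 3, 3]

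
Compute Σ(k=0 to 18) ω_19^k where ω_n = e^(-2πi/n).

Sum of all nth roots of unity equals 0 for n > 1 (geometric series with r ≠ 1).

0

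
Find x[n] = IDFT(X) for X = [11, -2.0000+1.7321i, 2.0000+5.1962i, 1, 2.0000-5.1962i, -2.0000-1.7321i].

x[n] = (1/6) Σ(k=0 to 5) X[k] · e^(2πikn/6)

Computing each x[n]:
x[0] = 2
x[1] = -1
x[2] = 3
x[3] = 3
x[4] = 1
x[5] = 3

x = [2, -1, 3, 3, 1, 3]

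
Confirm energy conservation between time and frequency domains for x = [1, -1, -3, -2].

Time domain:
Σ|x[n]|² = |1|² + |-1|² + |-3|² + |-2|² = 15.0000

Frequency domain:
(1/4)Σ|X[k]|² = (1/4)(|-5|² + |4-1i|² + |1|² + |4+1i|²) = (1/4)·60.0000 = 15.0000

Both sides agree, confirming Parseval's theorem.

Σ|x[n]|² = (1/N)Σ|X[k]|² = 15.0000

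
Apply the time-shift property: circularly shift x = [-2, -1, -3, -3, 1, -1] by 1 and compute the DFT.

Time shift by 1: X_shifted[k] = ω_6^(1k) · X[k]
Shifted x = [-1, -2, -1, -3, -3, 1]

DFT(x[n-1]) = [-9, 3.5000+0.8660i, -1.5000+4.3301i, -1, -1.5000-4.3301i, 3.5000-0.8660i]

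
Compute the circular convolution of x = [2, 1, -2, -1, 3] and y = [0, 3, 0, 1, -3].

(x ⊛ y)[n] = Σ(m=0 to 4) x[m] · y[(n-m) mod 5]

Computing each output sample:
(x ⊛ y)[0] = 4
(x ⊛ y)[1] = 11
(x ⊛ y)[2] = 9
(x ⊛ y)[3] = -13
(x ⊛ y)[4] = -8

x ⊛ y = [4, 11, 9, -13, -8]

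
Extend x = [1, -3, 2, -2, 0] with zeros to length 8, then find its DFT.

Original 5-point DFT: [-2, 0.0729+0.5020i, 3.4271+5.5676i, 3.4271-5.5676i, 0.0729-0.5020i]
Zero-padded 8-point DFT provides frequency interpolation.

DFT_8([x, 0, ...]) = [-2, 0.2929+1.5355i, -1+1i, 1.7071+5.5355i, 8, 1.7071-5.5355i, -1-1i, 0.2929-1.5355i]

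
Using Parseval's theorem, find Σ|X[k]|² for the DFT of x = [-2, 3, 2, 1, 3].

Parseval: Σ|x[n]|² = (1/N)Σ|X[k]|², so Σ|X[k]|² = N·Σ|x[n]|² = 5·27.0000

Σ|X[k]|² = N·Σ|x[n]|² = 5·27.0000 = 135.0000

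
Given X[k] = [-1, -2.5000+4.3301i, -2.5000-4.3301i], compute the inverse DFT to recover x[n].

x[n] = (1/3) Σ(k=0 to 2) X[k] · e^(2πikn/3)

Computing each x[n]:
x[0] = -2
x[1] = -2
x[2] = 3

x = [-2, -2, 3]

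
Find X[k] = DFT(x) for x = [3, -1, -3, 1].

X[k] = Σ(n=0 to 3) x[n] · ω_4^(nk)
where ω_4 = e^(-2πi/4)

Computing each X[k]:
X[0] = 0
X[1] = 6+2i
X[2] = 0
X[3] = 6-2i

X = [0, 6+2i, 0, 6-2i]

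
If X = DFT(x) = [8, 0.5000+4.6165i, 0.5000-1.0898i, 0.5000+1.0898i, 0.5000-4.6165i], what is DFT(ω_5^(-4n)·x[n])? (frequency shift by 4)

Modulation property: DFT(ω_5^(-4n)·x[n]) = X[(k-4) mod 5], so circularly shift X by 4 positions.

X[k-4] = [0.5000+4.6165i, 0.5000-1.0898i, 0.5000+1.0898i, 0.5000-4.6165i, 8]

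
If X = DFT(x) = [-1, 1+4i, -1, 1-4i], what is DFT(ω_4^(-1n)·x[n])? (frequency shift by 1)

Modulation property: DFT(ω_4^(-1n)·x[n]) = X[(k-1) mod 4], so circularly shift X by 1 positions.

X[k-1] = [1-4i, -1, 1+4i, -1]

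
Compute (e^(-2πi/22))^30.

Since ω_22^22 = 1, powers reduce modulo 22.
30 mod 22 = 8
So ω_22^30 = ω_22^8 = e^(-2πi·8/22)

ω_22^30 = ω_22^8 = -0.6549-0.7557i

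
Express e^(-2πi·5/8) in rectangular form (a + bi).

ω_8^5 = e^(-2πi·5/8)
= cos(-2π·5/8) + i·sin(-2π·5/8)
= cos(-10π/8) + i·sin(-10π/8)

ω_8^5 = cos(-10π/8) + i·sin(-10π/8) = -0.7071+0.7071i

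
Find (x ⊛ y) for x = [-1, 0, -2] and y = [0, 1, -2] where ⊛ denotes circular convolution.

(x ⊛ y)[n] = Σ(m=0 to 2) x[m] · y[(n-m) mod 3]

Computing each output sample:
(x ⊛ y)[0] = -2
(x ⊛ y)[1] = 3
(x ⊛ y)[2] = 2

x ⊛ y = [-2, 3, 2]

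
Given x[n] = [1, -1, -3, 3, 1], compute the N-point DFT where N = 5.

X[k] = Σ(n=0 to 4) x[n] · ω_5^(nk)
where ω_5 = e^(-2πi/5)

Computing each X[k]:
X[0] = 1
X[1] = 1.0000+5.4288i
X[2] = 1.0000-4.5308i
X[3] = 1.0000+4.5308i
X[4] = 1.0000-5.4288i

X = [1, 1.0000+5.4288i, 1.0000-4.5308i, 1.0000+4.5308i, 1.0000-5.4288i]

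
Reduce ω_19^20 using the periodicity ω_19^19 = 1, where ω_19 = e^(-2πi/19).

Since ω_19^19 = 1, powers reduce modulo 19.
20 mod 19 = 1
So ω_19^20 = ω_19^1 = e^(-2πi·1/19)

ω_19^20 = ω_19^1 = 0.9458-0.3247i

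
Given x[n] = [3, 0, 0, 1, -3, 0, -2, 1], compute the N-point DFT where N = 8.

X[k] = Σ(n=0 to 7) x[n] · ω_8^(nk)
where ω_8 = e^(-2πi/8)

Computing each X[k]:
X[0] = 0
X[1] = 6-2i
X[2] = 2+2i
X[3] = 6+2i
X[4] = -4
X[5] = 6-2i
X[6] = 2-2i
X[7] = 6+2i

X = [0, 6-2i, 2+2i, 6+2i, -4, 6-2i, 2-2i, 6+2i]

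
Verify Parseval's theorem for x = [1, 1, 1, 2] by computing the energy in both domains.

Time domain:
Σ|x[n]|² = |1|² + |1|² + |1|² + |2|² = 7.0000

Frequency domain:
(1/4)Σ|X[k]|² = (1/4)(|5|² + |1i|² + |-1|² + |-1i|²) = (1/4)·28.0000 = 7.0000

Both sides agree, confirming Parseval's theorem.

Σ|x[n]|² = (1/N)Σ|X[k]|² = 7.0000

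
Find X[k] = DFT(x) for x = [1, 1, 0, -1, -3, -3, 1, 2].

X[k] = Σ(n=0 to 7) x[n] · ω_8^(nk)
where ω_8 = e^(-2πi/8)

Computing each X[k]:
X[0] = -2
X[1] = 8.9497+0.2929i
X[2] = -3+3i
X[3] = -0.9497-1.7071i
X[4] = 0
X[5] = -0.9497+1.7071i
X[6] = -3-3i
X[7] = 8.9497-0.2929i

X = [-2, 8.9497+0.2929i, -3+3i, -0.9497-1.7071i, 0, -0.9497+1.7071i, -3-3i, 8.9497-0.2929i]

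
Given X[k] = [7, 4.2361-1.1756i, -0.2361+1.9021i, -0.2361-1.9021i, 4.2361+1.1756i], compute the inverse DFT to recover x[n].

x[n] = (1/5) Σ(k=0 to 4) X[k] · e^(2πikn/5)

Computing each x[n]:
x[0] = 3
x[1] = 2
x[2] = 1
x[3] = -1
x[4] = 2

x = [3, 2, 1, -1, 2]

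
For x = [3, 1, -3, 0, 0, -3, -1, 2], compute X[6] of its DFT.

X[6] = Σ(n=0 to 7) x[n] · ω_8^(6n) where ω_8 = e^(-2πi/8)
= (3)·ω_8^0 + (1)·ω_8^6 + (-3)·ω_8^12 + (0)·ω_8^18 + (0)·ω_8^24 + (-3)·ω_8^30 + (-1)·ω_8^36 + (2)·ω_8^42

X[6] = 7-4i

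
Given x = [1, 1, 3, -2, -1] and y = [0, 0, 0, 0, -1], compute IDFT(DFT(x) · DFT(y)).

(x ⊛ y)[n] = Σ(m=0 to 4) x[m] · y[(n-m) mod 5]

Computing each output sample:
(x ⊛ y)[0] = -1
(x ⊛ y)[1] = -3
(x ⊛ y)[2] = 2
(x ⊛ y)[3] = 1
(x ⊛ y)[4] = -1

x ⊛ y = [-1, -3, 2, 1, -1]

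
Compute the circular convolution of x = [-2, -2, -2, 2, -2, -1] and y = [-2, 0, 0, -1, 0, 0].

(x ⊛ y)[n] = Σ(m=0 to 5) x[m] · y[(n-m) mod 6]

Computing each output sample:
(x ⊛ y)[0] = 2
(x ⊛ y)[1] = 6
(x ⊛ y)[2] = 5
(x ⊛ y)[3] = -2
(x ⊛ y)[4] = 6
(x ⊛ y)[5] = 4

x ⊛ y = [2, 6, 5, -2, 6, 4]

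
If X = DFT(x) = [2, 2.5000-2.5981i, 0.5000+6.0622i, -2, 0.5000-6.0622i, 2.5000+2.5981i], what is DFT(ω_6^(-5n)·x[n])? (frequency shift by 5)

Modulation property: DFT(ω_6^(-5n)·x[n]) = X[(k-5) mod 6], so circularly shift X by 5 positions.

X[k-5] = [2.5000-2.5981i, 0.5000+6.0622i, -2, 0.5000-6.0622i, 2.5000+2.5981i, 2]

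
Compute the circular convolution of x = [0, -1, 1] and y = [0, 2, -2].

(x ⊛ y)[n] = Σ(m=0 to 2) x[m] · y[(n-m) mod 3]

Computing each output sample:
(x ⊛ y)[0] = 4
(x ⊛ y)[1] = -2
(x ⊛ y)[2] = -2

x ⊛ y = [4, -2, -2]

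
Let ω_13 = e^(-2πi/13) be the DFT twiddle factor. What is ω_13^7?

ω_13^7 = e^(-2πi·7/13)
= cos(-2π·7/13) + i·sin(-2π·7/13)
= cos(-14π/13) + i·sin(-14π/13)

ω_13^7 = cos(-14π/13) + i·sin(-14π/13) = -0.9709+0.2393i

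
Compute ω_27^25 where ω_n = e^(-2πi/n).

ω_27^25 = e^(-2πi·25/27)
= cos(-2π·25/27) + i·sin(-2π·25/27)
= cos(-50π/27) + i·sin(-50π/27)

ω_27^25 = cos(-50π/27) + i·sin(-50π/27) = 0.8936+0.4488i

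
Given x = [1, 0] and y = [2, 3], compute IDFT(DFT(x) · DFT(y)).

(x ⊛ y)[n] = Σ(m=0 to 1) x[m] · y[(n-m) mod 2]

Computing each output sample:
(x ⊛ y)[0] = 2
(x ⊛ y)[1] = 3

x ⊛ y = [2, 3]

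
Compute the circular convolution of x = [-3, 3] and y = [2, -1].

(x ⊛ y)[n] = Σ(m=0 to 1) x[m] · y[(n-m) mod 2]

Computing each output sample:
(x ⊛ y)[0] = -9
(x ⊛ y)[1] = 9

x ⊛ y = [-9, 9]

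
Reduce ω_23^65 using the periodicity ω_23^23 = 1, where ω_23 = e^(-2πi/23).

Since ω_23^23 = 1, powers reduce modulo 23.
65 mod 23 = 19
So ω_23^65 = ω_23^19 = e^(-2πi·19/23)

ω_23^65 = ω_23^19 = 0.4601+0.8879i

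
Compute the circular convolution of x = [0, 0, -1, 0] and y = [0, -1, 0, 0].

(x ⊛ y)[n] = Σ(m=0 to 3) x[m] · y[(n-m) mod 4]

Computing each output sample:
(x ⊛ y)[0] = 0
(x ⊛ y)[1] = 0
(x ⊛ y)[2] = 0
(x ⊛ y)[3] = 1

x ⊛ y = [0, 0, 0, 1]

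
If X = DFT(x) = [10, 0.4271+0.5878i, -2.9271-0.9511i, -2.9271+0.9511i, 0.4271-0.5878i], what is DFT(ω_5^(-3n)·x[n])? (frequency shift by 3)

Modulation property: DFT(ω_5^(-3n)·x[n]) = X[(k-3) mod 5], so circularly shift X by 3 positions.

X[k-3] = [-2.9271-0.9511i, -2.9271+0.9511i, 0.4271-0.5878i, 10, 0.4271+0.5878i]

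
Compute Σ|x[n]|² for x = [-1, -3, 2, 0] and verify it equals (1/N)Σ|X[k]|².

Time domain:
Σ|x[n]|² = |-1|² + |-3|² + |2|² + |0|² = 14.0000

Frequency domain:
(1/4)Σ|X[k]|² = (1/4)(|-2|² + |-3+3i|² + |4|² + |-3-3i|²) = (1/4)·56.0000 = 14.0000

Both sides agree, confirming Parseval's theorem.

Σ|x[n]|² = (1/N)Σ|X[k]|² = 14.0000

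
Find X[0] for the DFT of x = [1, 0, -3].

X[0] = Σ(n=0 to 2) x[n] · ω_3^0 = Σ x[n]
= (1) + (0) + (-3)

X[0] = -2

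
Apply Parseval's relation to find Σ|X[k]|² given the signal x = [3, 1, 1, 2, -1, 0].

Parseval: Σ|x[n]|² = (1/N)Σ|X[k]|², so Σ|X[k]|² = N·Σ|x[n]|² = 6·16.0000

Σ|X[k]|² = N·Σ|x[n]|² = 6·16.0000 = 96.0000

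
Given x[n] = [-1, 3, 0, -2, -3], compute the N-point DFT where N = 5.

X[k] = Σ(n=0 to 4) x[n] · ω_5^(nk)
where ω_5 = e^(-2πi/5)

Computing each X[k]:
X[0] = -3
X[1] = 0.6180-6.8819i
X[2] = -1.6180-1.6246i
X[3] = -1.6180+1.6246i
X[4] = 0.6180+6.8819i

X = [-3, 0.6180-6.8819i, -1.6180-1.6246i, -1.6180+1.6246i, 0.6180+6.8819i]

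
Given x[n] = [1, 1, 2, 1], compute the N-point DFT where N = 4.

X[k] = Σ(n=0 to 3) x[n] · ω_4^(nk)
where ω_4 = e^(-2πi/4)

Computing each X[k]:
X[0] = 5
X[1] = -1
X[2] = 1
X[3] = -1

X = [5, -1, 1, -1]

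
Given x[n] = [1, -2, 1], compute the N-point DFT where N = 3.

X[k] = Σ(n=0 to 2) x[n] · ω_3^(nk)
where ω_3 = e^(-2πi/3)

Computing each X[k]:
X[0] = 0
X[1] = 1.5000+2.5981i
X[2] = 1.5000-2.5981i

X = [0, 1.5000+2.5981i, 1.5000-2.5981i]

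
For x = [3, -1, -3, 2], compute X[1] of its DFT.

X[1] = Σ(n=0 to 3) x[n] · ω_4^(1n) where ω_4 = e^(-2πi/4)
= (3)·ω_4^0 + (-1)·ω_4^1 + (-3)·ω_4^2 + (2)·ω_4^3

X[1] = 6+3i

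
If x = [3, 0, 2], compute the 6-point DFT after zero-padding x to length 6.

Original 3-point DFT: [5, 2.0000+1.7321i, 2.0000-1.7321i]
Zero-padded 6-point DFT provides frequency interpolation.

DFT_6([x, 0, ...]) = [5, 2.0000-1.7321i, 2.0000+1.7321i, 5, 2.0000-1.7321i, 2.0000+1.7321i]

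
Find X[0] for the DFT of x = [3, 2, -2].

X[0] = Σ(n=0 to 2) x[n] · ω_3^0 = Σ x[n]
= (3) + (2) + (-2)

X[0] = 3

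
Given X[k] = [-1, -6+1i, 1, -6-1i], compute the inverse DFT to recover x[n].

x[n] = (1/4) Σ(k=0 to 3) X[k] · e^(2πikn/4)

Computing each x[n]:
x[0] = -3
x[1] = -1
x[2] = 3
x[3] = 0

x = [-3, -1, 3, 0]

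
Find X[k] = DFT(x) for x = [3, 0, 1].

X[k] = Σ(n=0 to 2) x[n] · ω_3^(nk)
where ω_3 = e^(-2πi/3)

Computing each X[k]:
X[0] = 4
X[1] = 2.5000+0.8660i
X[2] = 2.5000-0.8660i

X = [4, 2.5000+0.8660i, 2.5000-0.8660i]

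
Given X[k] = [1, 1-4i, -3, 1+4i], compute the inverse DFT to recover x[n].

x[n] = (1/4) Σ(k=0 to 3) X[k] · e^(2πikn/4)

Computing each x[n]:
x[0] = 0
x[1] = 3
x[2] = -1
x[3] = -1

x = [0, 3, -1, -1]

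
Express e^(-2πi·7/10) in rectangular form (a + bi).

ω_10^7 = e^(-2πi·7/10)
= cos(-2π·7/10) + i·sin(-2π·7/10)
= cos(-14π/10) + i·sin(-14π/10)

ω_10^7 = cos(-14π/10) + i·sin(-14π/10) = -0.3090+0.9511i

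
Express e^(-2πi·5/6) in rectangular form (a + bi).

ω_6^5 = e^(-2πi·5/6)
= cos(-2π·5/6) + i·sin(-2π·5/6)
= cos(-10π/6) + i·sin(-10π/6)

ω_6^5 = cos(-10π/6) + i·sin(-10π/6) = 0.5000+0.8660i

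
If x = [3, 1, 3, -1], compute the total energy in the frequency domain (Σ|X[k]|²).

Parseval: Σ|x[n]|² = (1/N)Σ|X[k]|², so Σ|X[k]|² = N·Σ|x[n]|² = 4·20.0000

Σ|X[k]|² = N·Σ|x[n]|² = 4·20.0000 = 80.0000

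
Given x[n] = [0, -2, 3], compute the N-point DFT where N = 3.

X[k] = Σ(n=0 to 2) x[n] · ω_3^(nk)
where ω_3 = e^(-2πi/3)

Computing each X[k]:
X[0] = 1
X[1] = -0.5000+4.3301i
X[2] = -0.5000-4.3301i

X = [1, -0.5000+4.3301i, -0.5000-4.3301i]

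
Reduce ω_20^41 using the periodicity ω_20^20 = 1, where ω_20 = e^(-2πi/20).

Since ω_20^20 = 1, powers reduce modulo 20.
41 mod 20 = 1
So ω_20^41 = ω_20^1 = e^(-2πi·1/20)

ω_20^41 = ω_20^1 = 0.9511-0.3090i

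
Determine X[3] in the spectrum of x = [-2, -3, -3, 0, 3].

X[3] = Σ(n=0 to 4) x[n] · ω_5^(3n) where ω_5 = e^(-2πi/5)
= (-2)·ω_5^0 + (-3)·ω_5^3 + (-3)·ω_5^6 + (0)·ω_5^9 + (3)·ω_5^12

X[3] = -2.9271-0.6735i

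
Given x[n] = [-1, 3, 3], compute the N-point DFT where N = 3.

X[k] = Σ(n=0 to 2) x[n] · ω_3^(nk)
where ω_3 = e^(-2πi/3)

Computing each X[k]:
X[0] = 5
X[1] = -4
X[2] = -4

X = [5, -4, -4]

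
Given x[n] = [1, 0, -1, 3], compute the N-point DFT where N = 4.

X[k] = Σ(n=0 to 3) x[n] · ω_4^(nk)
where ω_4 = e^(-2πi/4)

Computing each X[k]:
X[0] = 3
X[1] = 2+3i
X[2] = -3
X[3] = 2-3i

X = [3, 2+3i, -3, 2-3i]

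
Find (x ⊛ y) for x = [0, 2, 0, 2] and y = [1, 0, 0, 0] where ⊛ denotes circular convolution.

(x ⊛ y)[n] = Σ(m=0 to 3) x[m] · y[(n-m) mod 4]

Computing each output sample:
(x ⊛ y)[0] = 0
(x ⊛ y)[1] = 2
(x ⊛ y)[2] = 0
(x ⊛ y)[3] = 2

x ⊛ y = [0, 2, 0, 2]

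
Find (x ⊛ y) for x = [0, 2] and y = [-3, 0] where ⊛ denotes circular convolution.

(x ⊛ y)[n] = Σ(m=0 to 1) x[m] · y[(n-m) mod 2]

Computing each output sample:
(x ⊛ y)[0] = 0
(x ⊛ y)[1] = -6

x ⊛ y = [0, -6]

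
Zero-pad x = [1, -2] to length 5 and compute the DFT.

Original 2-point DFT: [-1, 3]
Zero-padded 5-point DFT provides frequency interpolation.

DFT_5([x, 0, ...]) = [-1, 0.3820+1.9021i, 2.6180+1.1756i, 2.6180-1.1756i, 0.3820-1.9021i]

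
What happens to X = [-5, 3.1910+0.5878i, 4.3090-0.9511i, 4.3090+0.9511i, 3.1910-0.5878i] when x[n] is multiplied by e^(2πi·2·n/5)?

Modulation property: DFT(ω_5^(-2n)·x[n]) = X[(k-2) mod 5], so circularly shift X by 2 positions.

X[k-2] = [4.3090+0.9511i, 3.1910-0.5878i, -5, 3.1910+0.5878i, 4.3090-0.9511i]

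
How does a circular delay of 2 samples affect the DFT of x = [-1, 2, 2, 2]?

Time shift by 2: X_shifted[k] = ω_4^(2k) · X[k]
Shifted x = [2, 2, -1, 2]

DFT(x[n-2]) = [5, 3, -3, 3]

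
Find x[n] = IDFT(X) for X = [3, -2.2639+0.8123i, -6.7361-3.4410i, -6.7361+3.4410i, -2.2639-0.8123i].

x[n] = (1/5) Σ(k=0 to 4) X[k] · e^(2πikn/5)

Computing each x[n]:
x[0] = -3
x[1] = 3
x[2] = -1
x[3] = 2
x[4] = 2

x = [-3, 3, -1, 2, 2]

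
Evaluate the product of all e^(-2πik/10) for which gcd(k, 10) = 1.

The primitive 10th roots of unity are ω_10^k for k coprime to 10: k ∈ {1, 3, 7, 9}
Their product equals the constant term of the cyclotomic polynomial Φ_10(x) up to sign.
For n ≥ 3, the product of all primitive nth roots of unity is 1. (For n=1 it is 1; for n=2 it is -1.)

1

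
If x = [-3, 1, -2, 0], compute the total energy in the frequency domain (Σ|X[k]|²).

Parseval: Σ|x[n]|² = (1/N)Σ|X[k]|², so Σ|X[k]|² = N·Σ|x[n]|² = 4·14.0000

Σ|X[k]|² = N·Σ|x[n]|² = 4·14.0000 = 56.0000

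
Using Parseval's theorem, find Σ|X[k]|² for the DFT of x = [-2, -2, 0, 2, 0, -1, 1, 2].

Parseval: Σ|x[n]|² = (1/N)Σ|X[k]|², so Σ|X[k]|² = N·Σ|x[n]|² = 8·18.0000

Σ|X[k]|² = N·Σ|x[n]|² = 8·18.0000 = 144.0000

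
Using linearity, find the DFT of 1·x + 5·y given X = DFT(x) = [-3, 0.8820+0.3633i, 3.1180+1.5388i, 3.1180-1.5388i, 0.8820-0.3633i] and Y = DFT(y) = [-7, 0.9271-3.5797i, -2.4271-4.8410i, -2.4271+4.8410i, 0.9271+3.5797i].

By linearity: DFT(1x + 5y) = 1·DFT(x) + 5·DFT(y)
= 1·[-3, 0.8820+0.3633i, 3.1180+1.5388i, 3.1180-1.5388i, 0.8820-0.3633i] + 5·[-7, 0.9271-3.5797i, -2.4271-4.8410i, -2.4271+4.8410i, 0.9271+3.5797i]

Computing element-wise:
Z[0] = 1·(-3) + 5·(-7) = -38
Z[1] = 1·(0.8820+0.3633i) + 5·(0.9271-3.5797i) = 5.5175-17.5352i
Z[2] = 1·(3.1180+1.5388i) + 5·(-2.4271-4.8410i) = -9.0175-22.6662i
Z[3] = 1·(3.1180-1.5388i) + 5·(-2.4271+4.8410i) = -9.0175+22.6662i
Z[4] = 1·(0.8820-0.3633i) + 5·(0.9271+3.5797i) = 5.5175+17.5352i

DFT(1x + 5y) = 1·X + 5·Y = [-38, 5.5175-17.5352i, -9.0175-22.6662i, -9.0175+22.6662i, 5.5175+17.5352i]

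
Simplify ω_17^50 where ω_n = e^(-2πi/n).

Since ω_17^17 = 1, powers reduce modulo 17.
50 mod 17 = 16
So ω_17^50 = ω_17^16 = e^(-2πi·16/17)

ω_17^50 = ω_17^16 = 0.9325+0.3612i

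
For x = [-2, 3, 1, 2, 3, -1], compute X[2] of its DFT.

X[2] = Σ(n=0 to 5) x[n] · ω_6^(2n) where ω_6 = e^(-2πi/6)
= (-2)·ω_6^0 + (3)·ω_6^2 + (1)·ω_6^4 + (2)·ω_6^6 + (3)·ω_6^8 + (-1)·ω_6^10

X[2] = -3.0000-5.1962i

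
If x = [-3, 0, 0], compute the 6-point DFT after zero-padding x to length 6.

Original 3-point DFT: [-3, -3, -3]
Zero-padded 6-point DFT provides frequency interpolation.

DFT_6([x, 0, ...]) = [-3, -3, -3, -3, -3, -3]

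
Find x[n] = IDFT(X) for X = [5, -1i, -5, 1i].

x[n] = (1/4) Σ(k=0 to 3) X[k] · e^(2πikn/4)

Computing each x[n]:
x[0] = 0
x[1] = 3
x[2] = 0
x[3] = 2

x = [0, 3, 0, 2]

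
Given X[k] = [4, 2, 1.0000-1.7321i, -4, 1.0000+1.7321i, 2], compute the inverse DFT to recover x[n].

x[n] = (1/6) Σ(k=0 to 5) X[k] · e^(2πikn/6)

Computing each x[n]:
x[0] = 1
x[1] = 2
x[2] = -1
x[3] = 1
x[4] = 0
x[5] = 1

x = [1, 2, -1, 1, 0, 1]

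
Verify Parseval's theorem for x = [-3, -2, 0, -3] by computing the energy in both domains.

Time domain:
Σ|x[n]|² = |-3|² + |-2|² + |0|² + |-3|² = 22.0000

Frequency domain:
(1/4)Σ|X[k]|² = (1/4)(|-8|² + |-3-1i|² + |2|² + |-3+1i|²) = (1/4)·88.0000 = 22.0000

Both sides agree, confirming Parseval's theorem.

Σ|x[n]|² = (1/N)Σ|X[k]|² = 22.0000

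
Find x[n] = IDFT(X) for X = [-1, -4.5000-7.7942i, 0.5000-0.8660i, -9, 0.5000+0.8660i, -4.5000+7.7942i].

x[n] = (1/6) Σ(k=0 to 5) X[k] · e^(2πikn/6)

Computing each x[n]:
x[0] = -3
x[1] = 3
x[2] = 1
x[3] = 3
x[4] = -3
x[5] = -2

x = [-3, 3, 1, 3, -3, -2]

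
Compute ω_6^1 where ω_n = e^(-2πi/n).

ω_6^1 = e^(-2πi·1/6)
= cos(-2π·1/6) + i·sin(-2π·1/6)
= cos(-2π/6) + i·sin(-2π/6)

ω_6^1 = cos(-2π/6) + i·sin(-2π/6) = 0.5000-0.8660i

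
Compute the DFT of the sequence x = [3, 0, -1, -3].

X[k] = Σ(n=0 to 3) x[n] · ω_4^(nk)
where ω_4 = e^(-2πi/4)

Computing each X[k]:
X[0] = -1
X[1] = 4-3i
X[2] = 5
X[3] = 4+3i

X = [-1, 4-3i, 5, 4+3i]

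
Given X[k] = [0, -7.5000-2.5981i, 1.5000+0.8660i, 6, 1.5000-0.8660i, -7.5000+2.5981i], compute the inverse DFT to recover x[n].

x[n] = (1/6) Σ(k=0 to 5) X[k] · e^(2πikn/6)

Computing each x[n]:
x[0] = -1
x[1] = -2
x[2] = 3
x[3] = 2
x[4] = 1
x[5] = -3

x = [-1, -2, 3, 2, 1, -3]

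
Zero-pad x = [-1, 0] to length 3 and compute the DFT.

Original 2-point DFT: [-1, -1]
Zero-padded 3-point DFT provides frequency interpolation.

DFT_3([x, 0, ...]) = [-1, -1, -1]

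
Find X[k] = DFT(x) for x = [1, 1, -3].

X[k] = Σ(n=0 to 2) x[n] · ω_3^(nk)
where ω_3 = e^(-2πi/3)

Computing each X[k]:
X[0] = -1
X[1] = 2.0000-3.4641i
X[2] = 2.0000+3.4641i

X = [-1, 2.0000-3.4641i, 2.0000+3.4641i]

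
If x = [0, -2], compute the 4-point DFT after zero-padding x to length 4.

Original 2-point DFT: [-2, 2]
Zero-padded 4-point DFT provides frequency interpolation.

DFT_4([x, 0, ...]) = [-2, 2i, 2, -2i]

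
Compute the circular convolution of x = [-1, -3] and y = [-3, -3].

(x ⊛ y)[n] = Σ(m=0 to 1) x[m] · y[(n-m) mod 2]

Computing each output sample:
(x ⊛ y)[0] = 12
(x ⊛ y)[1] = 12

x ⊛ y = [12, 12]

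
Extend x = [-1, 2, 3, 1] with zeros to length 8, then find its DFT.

Original 4-point DFT: [5, -4-1i, -1, -4+1i]
Zero-padded 8-point DFT provides frequency interpolation.

DFT_8([x, 0, ...]) = [5, -0.2929-5.1213i, -4-1i, -1.7071+0.8787i, -1, -1.7071-0.8787i, -4+1i, -0.2929+5.1213i]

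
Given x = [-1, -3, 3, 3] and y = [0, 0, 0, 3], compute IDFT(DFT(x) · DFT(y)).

(x ⊛ y)[n] = Σ(m=0 to 3) x[m] · y[(n-m) mod 4]

Computing each output sample:
(x ⊛ y)[0] = -9
(x ⊛ y)[1] = 9
(x ⊛ y)[2] = 9
(x ⊛ y)[3] = -3

x ⊛ y = [-9, 9, 9, -3]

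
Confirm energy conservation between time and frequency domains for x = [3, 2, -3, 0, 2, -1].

Time domain:
Σ|x[n]|² = |3|² + |2|² + |-3|² + |0|² + |2|² + |-1|² = 27.0000

Frequency domain:
(1/6)Σ|X[k]|² = (1/6)(|3|² + |4.0000+1.7321i|² + |3.0000-6.9282i|² + |1|² + |3.0000+6.9282i|² + |4.0000-1.7321i|²) = (1/6)·162.0000 = 27.0000

Both sides agree, confirming Parseval's theorem.

Σ|x[n]|² = (1/N)Σ|X[k]|² = 27.0000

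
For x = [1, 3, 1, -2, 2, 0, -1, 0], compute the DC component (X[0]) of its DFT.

X[0] = Σ(n=0 to 7) x[n] · ω_8^0 = Σ x[n]
= (1) + (3) + (1) + (-2) + (2) + (0) + (-1) + (0)

X[0] = 4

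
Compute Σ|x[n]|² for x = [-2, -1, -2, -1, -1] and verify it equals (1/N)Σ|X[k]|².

Time domain:
Σ|x[n]|² = |-2|² + |-1|² + |-2|² + |-1|² + |-1|² = 11.0000

Frequency domain:
(1/5)Σ|X[k]|² = (1/5)(|-7|² + |-0.1910+0.5878i|² + |-1.3090-0.9511i|² + |-1.3090+0.9511i|² + |-0.1910-0.5878i|²) = (1/5)·55.0000 = 11.0000

Both sides agree, confirming Parseval's theorem.

Σ|x[n]|² = (1/N)Σ|X[k]|² = 11.0000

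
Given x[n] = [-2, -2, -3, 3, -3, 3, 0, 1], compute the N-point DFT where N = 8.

X[k] = Σ(n=0 to 7) x[n] · ω_8^(nk)
where ω_8 = e^(-2πi/8)

Computing each X[k]:
X[0] = -3
X[1] = -3.9497+5.1213i
X[2] = -2+3i
X[3] = 5.9497-0.8787i
X[4] = -13
X[5] = 5.9497+0.8787i
X[6] = -2-3i
X[7] = -3.9497-5.1213i

X = [-3, -3.9497+5.1213i, -2+3i, 5.9497-0.8787i, -13, 5.9497+0.8787i, -2-3i, -3.9497-5.1213i]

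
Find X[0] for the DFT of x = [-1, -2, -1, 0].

X[0] = Σ(n=0 to 3) x[n] · ω_4^0 = Σ x[n]
= (-1) + (-2) + (-1) + (0)

X[0] = -4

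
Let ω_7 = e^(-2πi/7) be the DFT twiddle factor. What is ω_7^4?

ω_7^4 = e^(-2πi·4/7)
= cos(-2π·4/7) + i·sin(-2π·4/7)
= cos(-8π/7) + i·sin(-8π/7)

ω_7^4 = cos(-8π/7) + i·sin(-8π/7) = -0.9010+0.4339i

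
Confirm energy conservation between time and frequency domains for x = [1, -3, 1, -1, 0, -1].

Time domain:
Σ|x[n]|² = |1|² + |-3|² + |1|² + |-1|² + |0|² + |-1|² = 13.0000

Frequency domain:
(1/6)Σ|X[k]|² = (1/6)(|-3|² + |-0.5000+0.8660i|² + |1.5000+2.5981i|² + |7|² + |1.5000-2.5981i|² + |-0.5000-0.8660i|²) = (1/6)·78.0000 = 13.0000

Both sides agree, confirming Parseval's theorem.

Σ|x[n]|² = (1/N)Σ|X[k]|² = 13.0000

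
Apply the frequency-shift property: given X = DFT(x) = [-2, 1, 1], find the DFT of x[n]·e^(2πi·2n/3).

Modulation property: DFT(ω_3^(-2n)·x[n]) = X[(k-2) mod 3], so circularly shift X by 2 positions.

X[k-2] = [1, 1, -2]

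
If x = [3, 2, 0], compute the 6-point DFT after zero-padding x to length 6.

Original 3-point DFT: [5, 2.0000-1.7321i, 2.0000+1.7321i]
Zero-padded 6-point DFT provides frequency interpolation.

DFT_6([x, 0, ...]) = [5, 4.0000-1.7321i, 2.0000-1.7321i, 1, 2.0000+1.7321i, 4.0000+1.7321i]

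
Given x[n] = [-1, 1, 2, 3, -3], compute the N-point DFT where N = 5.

X[k] = Σ(n=0 to 4) x[n] · ω_5^(nk)
where ω_5 = e^(-2πi/5)

Computing each X[k]:
X[0] = 2
X[1] = -5.6631-3.2164i
X[2] = 2.1631-3.3022i
X[3] = 2.1631+3.3022i
X[4] = -5.6631+3.2164i

X = [2, -5.6631-3.2164i, 2.1631-3.3022i, 2.1631+3.3022i, -5.6631+3.2164i]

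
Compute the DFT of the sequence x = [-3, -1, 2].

X[k] = Σ(n=0 to 2) x[n] · ω_3^(nk)
where ω_3 = e^(-2πi/3)

Computing each X[k]:
X[0] = -2
X[1] = -3.5000+2.5981i
X[2] = -3.5000-2.5981i

X = [-2, -3.5000+2.5981i, -3.5000-2.5981i]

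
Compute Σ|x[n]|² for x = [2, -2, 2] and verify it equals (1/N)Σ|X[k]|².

Time domain:
Σ|x[n]|² = |2|² + |-2|² + |2|² = 12.0000

Frequency domain:
(1/3)Σ|X[k]|² = (1/3)(|2|² + |2.0000+3.4641i|² + |2.0000-3.4641i|²) = (1/3)·36.0000 = 12.0000

Both sides agree, confirming Parseval's theorem.

Σ|x[n]|² = (1/N)Σ|X[k]|² = 12.0000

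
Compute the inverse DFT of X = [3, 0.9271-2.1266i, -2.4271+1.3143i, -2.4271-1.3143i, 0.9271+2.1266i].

x[n] = (1/5) Σ(k=0 to 4) X[k] · e^(2πikn/5)

Computing each x[n]:
x[0] = 0
x[1] = 2
x[2] = 1
x[3] = -1
x[4] = 1

x = [0, 2, 1, -1, 1]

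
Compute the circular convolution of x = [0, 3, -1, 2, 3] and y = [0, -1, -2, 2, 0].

(x ⊛ y)[n] = Σ(m=0 to 4) x[m] · y[(n-m) mod 5]

Computing each output sample:
(x ⊛ y)[0] = -9
(x ⊛ y)[1] = -2
(x ⊛ y)[2] = 3
(x ⊛ y)[3] = -5
(x ⊛ y)[4] = 6

x ⊛ y = [-9, -2, 3, -5, 6]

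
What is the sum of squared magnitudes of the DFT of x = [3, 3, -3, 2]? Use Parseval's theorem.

Parseval: Σ|x[n]|² = (1/N)Σ|X[k]|², so Σ|X[k]|² = N·Σ|x[n]|² = 4·31.0000

Σ|X[k]|² = N·Σ|x[n]|² = 4·31.0000 = 124.0000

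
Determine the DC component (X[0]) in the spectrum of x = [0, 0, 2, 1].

X[0] = Σ(n=0 to 3) x[n] · ω_4^0 = Σ x[n]
= (0) + (0) + (2) + (1)

X[0] = 3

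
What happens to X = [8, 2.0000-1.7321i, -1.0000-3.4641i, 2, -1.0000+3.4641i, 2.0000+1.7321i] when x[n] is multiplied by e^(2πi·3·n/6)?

Modulation property: DFT(ω_6^(-3n)·x[n]) = X[(k-3) mod 6], so circularly shift X by 3 positions.

X[k-3] = [2, -1.0000+3.4641i, 2.0000+1.7321i, 8, 2.0000-1.7321i, -1.0000-3.4641i]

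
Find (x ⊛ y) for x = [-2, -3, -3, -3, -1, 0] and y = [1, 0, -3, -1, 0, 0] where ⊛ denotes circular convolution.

(x ⊛ y)[n] = Σ(m=0 to 5) x[m] · y[(n-m) mod 6]

Computing each output sample:
(x ⊛ y)[0] = 4
(x ⊛ y)[1] = -2
(x ⊛ y)[2] = 3
(x ⊛ y)[3] = 8
(x ⊛ y)[4] = 11
(x ⊛ y)[5] = 12

x ⊛ y = [4, -2, 3, 8, 11, 12]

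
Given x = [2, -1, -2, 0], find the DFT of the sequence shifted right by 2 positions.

Time shift by 2: X_shifted[k] = ω_4^(2k) · X[k]
Shifted x = [-2, 0, 2, -1]

DFT(x[n-2]) = [-1, -4-1i, 1, -4+1i]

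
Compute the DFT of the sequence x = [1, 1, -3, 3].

X[k] = Σ(n=0 to 3) x[n] · ω_4^(nk)
where ω_4 = e^(-2πi/4)

Computing each X[k]:
X[0] = 2
X[1] = 4+2i
X[2] = -6
X[3] = 4-2i

X = [2, 4+2i, -6, 4-2i]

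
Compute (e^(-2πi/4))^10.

Since ω_4^4 = 1, powers reduce modulo 4.
10 mod 4 = 2
So ω_4^10 = ω_4^2 = e^(-2πi·2/4)

ω_4^10 = ω_4^2 = -1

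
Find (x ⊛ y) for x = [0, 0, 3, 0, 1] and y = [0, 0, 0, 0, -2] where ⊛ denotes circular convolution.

(x ⊛ y)[n] = Σ(m=0 to 4) x[m] · y[(n-m) mod 5]

Computing each output sample:
(x ⊛ y)[0] = 0
(x ⊛ y)[1] = -6
(x ⊛ y)[2] = 0
(x ⊛ y)[3] = -2
(x ⊛ y)[4] = 0

x ⊛ y = [0, -6, 0, -2, 0]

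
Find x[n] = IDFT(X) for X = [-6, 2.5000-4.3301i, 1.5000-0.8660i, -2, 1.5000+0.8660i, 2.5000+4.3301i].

x[n] = (1/6) Σ(k=0 to 5) X[k] · e^(2πikn/6)

Computing each x[n]:
x[0] = 0
x[1] = 1
x[2] = -1
x[3] = -1
x[4] = -3
x[5] = -2

x = [0, 1, -1, -1, -3, -2]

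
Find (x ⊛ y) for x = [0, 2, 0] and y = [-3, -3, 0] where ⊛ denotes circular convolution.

(x ⊛ y)[n] = Σ(m=0 to 2) x[m] · y[(n-m) mod 3]

Computing each output sample:
(x ⊛ y)[0] = 0
(x ⊛ y)[1] = -6
(x ⊛ y)[2] = -6

x ⊛ y = [0, -6, -6]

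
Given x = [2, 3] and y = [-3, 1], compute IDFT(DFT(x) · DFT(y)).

(x ⊛ y)[n] = Σ(m=0 to 1) x[m] · y[(n-m) mod 2]

Computing each output sample:
(x ⊛ y)[0] = -3
(x ⊛ y)[1] = -7

x ⊛ y = [-3, -7]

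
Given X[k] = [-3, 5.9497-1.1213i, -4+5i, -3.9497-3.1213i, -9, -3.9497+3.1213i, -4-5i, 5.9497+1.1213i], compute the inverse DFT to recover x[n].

x[n] = (1/8) Σ(k=0 to 7) X[k] · e^(2πikn/8)

Computing each x[n]:
x[0] = -2
x[1] = 2
x[2] = -1
x[3] = 1
x[4] = -3
x[5] = -3
x[6] = 0
x[7] = 3

x = [-2, 2, -1, 1, -3, -3, 0, 3]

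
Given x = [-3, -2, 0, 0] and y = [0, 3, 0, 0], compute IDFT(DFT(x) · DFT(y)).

(x ⊛ y)[n] = Σ(m=0 to 3) x[m] · y[(n-m) mod 4]

Computing each output sample:
(x ⊛ y)[0] = 0
(x ⊛ y)[1] = -9
(x ⊛ y)[2] = -6
(x ⊛ y)[3] = 0

x ⊛ y = [0, -9, -6, 0]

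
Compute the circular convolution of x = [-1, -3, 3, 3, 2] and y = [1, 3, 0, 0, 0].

(x ⊛ y)[n] = Σ(m=0 to 4) x[m] · y[(n-m) mod 5]

Computing each output sample:
(x ⊛ y)[0] = 5
(x ⊛ y)[1] = -6
(x ⊛ y)[2] = -6
(x ⊛ y)[3] = 12
(x ⊛ y)[4] = 11

x ⊛ y = [5, -6, -6, 12, 11]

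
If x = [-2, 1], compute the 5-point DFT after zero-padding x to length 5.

Original 2-point DFT: [-1, -3]
Zero-padded 5-point DFT provides frequency interpolation.

DFT_5([x, 0, ...]) = [-1, -1.6910-0.9511i, -2.8090-0.5878i, -2.8090+0.5878i, -1.6910+0.9511i]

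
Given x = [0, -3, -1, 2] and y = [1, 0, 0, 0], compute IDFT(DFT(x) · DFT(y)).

(x ⊛ y)[n] = Σ(m=0 to 3) x[m] · y[(n-m) mod 4]

Computing each output sample:
(x ⊛ y)[0] = 0
(x ⊛ y)[1] = -3
(x ⊛ y)[2] = -1
(x ⊛ y)[3] = 2

x ⊛ y = [0, -3, -1, 2]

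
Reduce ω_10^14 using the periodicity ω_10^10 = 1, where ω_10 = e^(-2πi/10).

Since ω_10^10 = 1, powers reduce modulo 10.
14 mod 10 = 4
So ω_10^14 = ω_10^4 = e^(-2πi·4/10)

ω_10^14 = ω_10^4 = -0.8090-0.5878i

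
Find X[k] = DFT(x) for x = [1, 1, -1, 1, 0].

X[k] = Σ(n=0 to 4) x[n] · ω_5^(nk)
where ω_5 = e^(-2πi/5)

Computing each X[k]:
X[0] = 2
X[1] = 1.3090+0.2245i
X[2] = 0.1910-2.4899i
X[3] = 0.1910+2.4899i
X[4] = 1.3090-0.2245i

X = [2, 1.3090+0.2245i, 0.1910-2.4899i, 0.1910+2.4899i, 1.3090-0.2245i]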